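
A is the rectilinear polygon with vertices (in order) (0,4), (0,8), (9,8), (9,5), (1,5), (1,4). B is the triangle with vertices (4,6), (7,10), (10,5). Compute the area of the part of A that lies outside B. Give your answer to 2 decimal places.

17.95

|A| = 28, |A∩B| = 10.05.
|A ∖ B| = |A| − |A∩B| = 28 − 10.05 = 17.95.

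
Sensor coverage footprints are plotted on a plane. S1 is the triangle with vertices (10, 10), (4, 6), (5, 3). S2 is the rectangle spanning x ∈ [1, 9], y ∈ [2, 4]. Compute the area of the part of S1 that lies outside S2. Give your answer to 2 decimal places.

10.48

|S1| = 11, |S1∩S2| = 0.5238.
|S1 ∖ S2| = |S1| − |S1∩S2| = 11 − 0.5238 = 10.48.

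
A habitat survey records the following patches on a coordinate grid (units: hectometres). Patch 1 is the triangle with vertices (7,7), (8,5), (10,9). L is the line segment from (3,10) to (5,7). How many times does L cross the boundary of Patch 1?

The segment lies entirely outside Patch 1 and never meets its boundary.

0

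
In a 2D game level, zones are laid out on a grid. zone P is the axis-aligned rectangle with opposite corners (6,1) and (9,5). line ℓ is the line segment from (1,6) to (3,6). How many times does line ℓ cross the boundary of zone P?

0

The segment lies entirely outside zone P and never meets its boundary.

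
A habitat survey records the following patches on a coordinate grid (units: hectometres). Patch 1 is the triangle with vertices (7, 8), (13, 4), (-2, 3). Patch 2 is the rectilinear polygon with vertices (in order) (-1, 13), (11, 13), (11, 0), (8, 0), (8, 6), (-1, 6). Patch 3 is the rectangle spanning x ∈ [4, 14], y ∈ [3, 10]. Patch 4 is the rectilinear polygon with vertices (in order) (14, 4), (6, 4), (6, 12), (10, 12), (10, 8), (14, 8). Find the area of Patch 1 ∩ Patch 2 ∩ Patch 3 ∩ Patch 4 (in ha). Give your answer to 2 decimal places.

10.39

The intersection is the polygon with vertices (8,6), (6,6), (6,7.444), (7,8), (11,5.333), (11,4), (8,4).
By the shoelace formula its area is 10.39.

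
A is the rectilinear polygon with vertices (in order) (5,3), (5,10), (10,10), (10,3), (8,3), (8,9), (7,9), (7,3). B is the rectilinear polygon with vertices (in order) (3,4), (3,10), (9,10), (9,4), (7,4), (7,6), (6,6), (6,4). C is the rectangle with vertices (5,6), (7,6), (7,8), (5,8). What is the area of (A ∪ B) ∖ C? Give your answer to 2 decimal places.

42.00

|A ∪ B| = 46.
|(A ∪ B) ∩ C| = 4.
|(A ∪ B) ∖ C| = 46 − 4 = 42.00.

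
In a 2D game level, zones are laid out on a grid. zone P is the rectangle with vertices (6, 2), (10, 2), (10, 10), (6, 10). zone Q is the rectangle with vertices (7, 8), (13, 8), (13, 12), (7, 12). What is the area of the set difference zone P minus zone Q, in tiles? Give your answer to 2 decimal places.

|zone P∩zone Q|: x∈[7,10], y∈[8,10] → 3·2 = 6.
|zone P| = 32.
|zone P ∖ zone Q| = |zone P| − |zone P∩zone Q| = 32 − 6 = 26.00.

26.00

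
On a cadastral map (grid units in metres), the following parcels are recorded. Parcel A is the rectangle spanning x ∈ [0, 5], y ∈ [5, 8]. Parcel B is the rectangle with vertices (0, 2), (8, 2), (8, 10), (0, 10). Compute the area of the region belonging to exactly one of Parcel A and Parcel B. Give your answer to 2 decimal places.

|Parcel A∩Parcel B|: x∈[0,5], y∈[5,8] → 5·3 = 15.
|Parcel A △ Parcel B| = |Parcel A| + |Parcel B| − 2·|Parcel A∩Parcel B| = 15 + 64 − 30 = 49.00.

49.00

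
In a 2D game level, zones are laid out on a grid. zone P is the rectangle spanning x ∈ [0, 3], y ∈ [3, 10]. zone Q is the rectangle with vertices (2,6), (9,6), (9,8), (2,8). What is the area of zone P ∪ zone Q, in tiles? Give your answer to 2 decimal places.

33.00

By inclusion–exclusion:
Individual areas: |zone P| = 21, |zone Q| = 14.
|zone P∩zone Q|: x∈[2,3], y∈[6,8] → 1·2 = 2.
|zone P ∪ zone Q| = 35 − 2 = 33.00.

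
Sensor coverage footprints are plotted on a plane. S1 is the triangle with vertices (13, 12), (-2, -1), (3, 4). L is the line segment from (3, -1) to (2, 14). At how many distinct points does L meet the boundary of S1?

2

The segment meets the boundary at (2.688,3.688), (2.727,3.097).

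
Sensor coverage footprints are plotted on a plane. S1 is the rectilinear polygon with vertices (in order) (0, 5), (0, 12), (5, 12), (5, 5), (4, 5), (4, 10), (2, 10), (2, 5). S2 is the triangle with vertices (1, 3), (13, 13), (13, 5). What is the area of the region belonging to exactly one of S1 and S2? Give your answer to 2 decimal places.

71.17

|S1| = 25, |S2| = 48, |S1∩S2| = 0.9167.
|S1 △ S2| = |S1| + |S2| − 2·|S1∩S2| = 25 + 48 − 1.8333 = 71.17.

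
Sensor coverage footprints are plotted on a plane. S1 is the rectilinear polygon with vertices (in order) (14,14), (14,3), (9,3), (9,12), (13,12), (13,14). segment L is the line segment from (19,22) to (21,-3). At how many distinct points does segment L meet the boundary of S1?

0

The segment lies entirely outside S1 and never meets its boundary.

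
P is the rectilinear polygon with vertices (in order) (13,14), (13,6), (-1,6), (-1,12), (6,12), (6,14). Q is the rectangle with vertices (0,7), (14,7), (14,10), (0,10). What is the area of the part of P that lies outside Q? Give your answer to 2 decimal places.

|P| = 98, |P∩Q| = 39.
|P ∖ Q| = |P| − |P∩Q| = 98 − 39 = 59.00.

59.00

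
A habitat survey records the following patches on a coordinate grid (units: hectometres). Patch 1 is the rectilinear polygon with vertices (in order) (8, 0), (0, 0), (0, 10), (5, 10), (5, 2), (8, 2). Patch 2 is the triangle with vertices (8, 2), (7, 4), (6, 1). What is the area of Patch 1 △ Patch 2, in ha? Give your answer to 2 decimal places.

56.83

|Patch 1| = 56, |Patch 2| = 2.5, |Patch 1∩Patch 2| = 0.8333.
|Patch 1 △ Patch 2| = |Patch 1| + |Patch 2| − 2·|Patch 1∩Patch 2| = 56 + 2.5 − 1.6667 = 56.83.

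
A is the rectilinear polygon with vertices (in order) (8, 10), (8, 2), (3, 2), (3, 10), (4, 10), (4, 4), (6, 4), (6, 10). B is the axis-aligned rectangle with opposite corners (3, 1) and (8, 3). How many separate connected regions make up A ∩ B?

1

A ∩ B is a single connected region.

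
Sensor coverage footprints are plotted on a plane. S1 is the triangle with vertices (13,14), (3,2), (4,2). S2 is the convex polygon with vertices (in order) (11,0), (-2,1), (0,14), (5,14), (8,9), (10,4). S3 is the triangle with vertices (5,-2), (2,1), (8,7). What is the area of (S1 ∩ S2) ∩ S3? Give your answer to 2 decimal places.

The region (S1 ∩ S2) ∩ S3 is the polygon with vertices (3,2), (7,6), (4,2).
By the shoelace formula its area is 2.00.

2.00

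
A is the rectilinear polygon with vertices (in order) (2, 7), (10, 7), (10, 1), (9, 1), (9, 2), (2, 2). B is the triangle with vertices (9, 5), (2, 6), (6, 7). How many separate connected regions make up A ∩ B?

1

A ∩ B is a single connected region.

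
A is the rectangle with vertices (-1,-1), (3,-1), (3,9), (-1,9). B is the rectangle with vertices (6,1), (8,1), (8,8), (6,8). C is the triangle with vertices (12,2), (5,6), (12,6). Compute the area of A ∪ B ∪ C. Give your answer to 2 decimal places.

65.71

By inclusion–exclusion:
Individual areas: |A| = 40, |B| = 14, |C| = 14.
|A∩B| = 0 (no overlap).
|A∩C| = 0.
|B∩C| = 2.2857.
|A∩B∩C| = 0.
|A ∪ B ∪ C| = 68 − 2.2857 + 0 = 65.71.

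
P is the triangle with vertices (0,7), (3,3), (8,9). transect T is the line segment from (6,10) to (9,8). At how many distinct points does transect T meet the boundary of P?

The segment meets the boundary at (7.821,8.786), (7.636,8.909).

2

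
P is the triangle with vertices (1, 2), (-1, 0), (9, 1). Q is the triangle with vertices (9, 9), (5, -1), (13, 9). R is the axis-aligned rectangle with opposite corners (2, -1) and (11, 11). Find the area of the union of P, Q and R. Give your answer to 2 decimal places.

113.99

By inclusion–exclusion:
Individual areas: |P| = 9, |Q| = 20, |R| = 108.
|P∩Q| = 0.5025.
|P∩R| = 5.5125.
|Q∩R| = 17.5.
|P∩Q∩R| = 0.5025.
|P ∪ Q ∪ R| = 137 − 23.515 + 0.5025 = 113.99.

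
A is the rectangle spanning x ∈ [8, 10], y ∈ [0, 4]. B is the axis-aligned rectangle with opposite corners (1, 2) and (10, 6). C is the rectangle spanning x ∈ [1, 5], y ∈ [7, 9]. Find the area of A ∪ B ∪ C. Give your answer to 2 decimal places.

48.00

By inclusion–exclusion:
Individual areas: |A| = 8, |B| = 36, |C| = 8.
|A∩B|: x∈[8,10], y∈[2,4] → 2·2 = 4.
|A∩C| = 0 (no overlap).
|B∩C| = 0 (no overlap).
|A∩B∩C| = 0.
|A ∪ B ∪ C| = 52 − 4 + 0 = 48.00.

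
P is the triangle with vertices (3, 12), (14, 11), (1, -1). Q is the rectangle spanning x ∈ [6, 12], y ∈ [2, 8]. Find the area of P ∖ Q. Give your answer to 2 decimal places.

62.09

|P| = 72.5, |P∩Q| = 10.4135.
|P ∖ Q| = |P| − |P∩Q| = 72.5 − 10.4135 = 62.09.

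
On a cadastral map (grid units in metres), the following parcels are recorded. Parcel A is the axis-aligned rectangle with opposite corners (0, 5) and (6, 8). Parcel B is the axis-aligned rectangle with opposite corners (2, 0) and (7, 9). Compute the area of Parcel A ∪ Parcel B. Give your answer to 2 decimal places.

51.00

By inclusion–exclusion:
Individual areas: |Parcel A| = 18, |Parcel B| = 45.
|Parcel A∩Parcel B|: x∈[2,6], y∈[5,8] → 4·3 = 12.
|Parcel A ∪ Parcel B| = 63 − 12 = 51.00.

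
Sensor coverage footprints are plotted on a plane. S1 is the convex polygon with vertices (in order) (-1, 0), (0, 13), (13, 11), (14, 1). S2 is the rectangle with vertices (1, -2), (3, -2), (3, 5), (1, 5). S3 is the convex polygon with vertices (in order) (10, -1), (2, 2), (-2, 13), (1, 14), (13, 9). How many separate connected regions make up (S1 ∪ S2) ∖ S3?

(S1 ∪ S2) ∖ S3 splits into 2 disjoint pieces (area 22.603, area 22.8076).

2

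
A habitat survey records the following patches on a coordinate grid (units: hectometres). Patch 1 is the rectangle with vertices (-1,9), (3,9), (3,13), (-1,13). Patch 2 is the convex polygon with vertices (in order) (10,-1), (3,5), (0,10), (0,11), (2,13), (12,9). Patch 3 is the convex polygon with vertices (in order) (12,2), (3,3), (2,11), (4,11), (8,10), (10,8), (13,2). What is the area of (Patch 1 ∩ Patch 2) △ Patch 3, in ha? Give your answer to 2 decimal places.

|Patch 1 ∩ Patch 2| = 9.5.
|(Patch 1 ∩ Patch 2) ∩ Patch 3| = 1.75.
|(Patch 1 ∩ Patch 2) △ Patch 3| = 9.5 + 65.5 − 3.5 = 71.50.

71.50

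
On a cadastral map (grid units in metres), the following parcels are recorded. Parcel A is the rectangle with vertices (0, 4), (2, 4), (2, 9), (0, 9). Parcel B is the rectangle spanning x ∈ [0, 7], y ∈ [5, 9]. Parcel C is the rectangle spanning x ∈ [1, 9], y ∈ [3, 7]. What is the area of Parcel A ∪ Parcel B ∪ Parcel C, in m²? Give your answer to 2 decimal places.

49.00

By inclusion–exclusion:
Individual areas: |Parcel A| = 10, |Parcel B| = 28, |Parcel C| = 32.
|Parcel A∩Parcel B|: x∈[0,2], y∈[5,9] → 2·4 = 8.
|Parcel A∩Parcel C|: x∈[1,2], y∈[4,7] → 1·3 = 3.
|Parcel B∩Parcel C|: x∈[1,7], y∈[5,7] → 6·2 = 12.
|Parcel A∩Parcel B∩Parcel C| = 2.
|Parcel A ∪ Parcel B ∪ Parcel C| = 70 − 23 + 2 = 49.00.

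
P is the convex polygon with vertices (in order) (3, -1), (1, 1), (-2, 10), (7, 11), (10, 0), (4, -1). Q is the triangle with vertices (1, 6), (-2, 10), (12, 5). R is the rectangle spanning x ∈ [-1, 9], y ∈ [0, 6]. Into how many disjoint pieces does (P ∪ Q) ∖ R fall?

2

(P ∪ Q) ∖ R splits into 2 disjoint pieces (area 42.5717, area 6.3333).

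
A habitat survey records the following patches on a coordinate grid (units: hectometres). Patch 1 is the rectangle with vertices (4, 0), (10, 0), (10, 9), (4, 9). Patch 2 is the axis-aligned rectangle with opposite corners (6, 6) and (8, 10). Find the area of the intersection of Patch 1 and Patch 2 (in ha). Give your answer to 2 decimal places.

|Patch 1∩Patch 2|: x∈[6,8], y∈[6,9] → 2·3 = 6.

6.00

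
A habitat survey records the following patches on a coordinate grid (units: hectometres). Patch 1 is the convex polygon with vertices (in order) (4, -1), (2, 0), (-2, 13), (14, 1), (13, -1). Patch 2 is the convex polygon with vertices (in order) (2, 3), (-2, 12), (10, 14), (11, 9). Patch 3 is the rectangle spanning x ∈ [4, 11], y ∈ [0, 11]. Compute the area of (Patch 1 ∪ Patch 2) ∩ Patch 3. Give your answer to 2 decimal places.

64.93

The region (Patch 1 ∪ Patch 2) ∩ Patch 3 is the polygon with vertices (11,9), (6.941,6.294), (11,3.25), (11,0), (4,0), (4,11), (10.6,11).
By the shoelace formula its area is 64.93.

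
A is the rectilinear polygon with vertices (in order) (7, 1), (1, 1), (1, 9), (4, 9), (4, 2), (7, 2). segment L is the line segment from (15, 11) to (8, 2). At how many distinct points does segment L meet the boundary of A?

0

The segment lies entirely outside A and never meets its boundary.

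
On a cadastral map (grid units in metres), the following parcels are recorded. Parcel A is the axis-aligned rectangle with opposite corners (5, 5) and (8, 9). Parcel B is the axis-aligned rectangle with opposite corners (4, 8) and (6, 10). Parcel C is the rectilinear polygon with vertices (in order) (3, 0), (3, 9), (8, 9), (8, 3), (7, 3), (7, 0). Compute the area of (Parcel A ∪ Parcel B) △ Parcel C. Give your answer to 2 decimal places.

|Parcel A ∪ Parcel B| = 15.
|(Parcel A ∪ Parcel B) ∩ Parcel C| = 13.
|(Parcel A ∪ Parcel B) △ Parcel C| = 15 + 42 − 26 = 31.00.

31.00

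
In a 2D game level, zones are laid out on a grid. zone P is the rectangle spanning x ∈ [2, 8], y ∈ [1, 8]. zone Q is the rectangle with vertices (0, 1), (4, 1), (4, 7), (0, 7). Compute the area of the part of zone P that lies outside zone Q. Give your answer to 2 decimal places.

|zone P∩zone Q|: x∈[2,4], y∈[1,7] → 2·6 = 12.
|zone P| = 42.
|zone P ∖ zone Q| = |zone P| − |zone P∩zone Q| = 42 − 12 = 30.00.

30.00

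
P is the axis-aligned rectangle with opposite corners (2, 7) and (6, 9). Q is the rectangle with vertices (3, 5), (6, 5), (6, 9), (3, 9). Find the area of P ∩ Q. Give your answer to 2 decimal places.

6.00

|P∩Q|: x∈[3,6], y∈[7,9] → 3·2 = 6.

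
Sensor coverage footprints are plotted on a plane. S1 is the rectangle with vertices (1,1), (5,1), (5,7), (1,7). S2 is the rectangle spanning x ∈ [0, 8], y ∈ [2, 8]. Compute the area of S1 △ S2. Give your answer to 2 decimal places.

|S1∩S2|: x∈[1,5], y∈[2,7] → 4·5 = 20.
|S1 △ S2| = |S1| + |S2| − 2·|S1∩S2| = 24 + 48 − 40 = 32.00.

32.00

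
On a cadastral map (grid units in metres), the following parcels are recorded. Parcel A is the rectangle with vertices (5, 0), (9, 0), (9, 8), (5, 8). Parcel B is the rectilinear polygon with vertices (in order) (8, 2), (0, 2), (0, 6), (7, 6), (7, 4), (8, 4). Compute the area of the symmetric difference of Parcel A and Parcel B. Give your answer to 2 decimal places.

42.00

|Parcel A| = 32, |Parcel B| = 30, |Parcel A∩Parcel B| = 10.
|Parcel A △ Parcel B| = |Parcel A| + |Parcel B| − 2·|Parcel A∩Parcel B| = 32 + 30 − 20 = 42.00.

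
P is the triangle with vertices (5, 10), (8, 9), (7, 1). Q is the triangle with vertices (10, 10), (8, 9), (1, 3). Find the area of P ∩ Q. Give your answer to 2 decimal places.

The intersection is the polygon with vertices (7.923,8.385), (5.737,6.684), (5.667,7), (8,9).
By the shoelace formula its area is 1.05.

1.05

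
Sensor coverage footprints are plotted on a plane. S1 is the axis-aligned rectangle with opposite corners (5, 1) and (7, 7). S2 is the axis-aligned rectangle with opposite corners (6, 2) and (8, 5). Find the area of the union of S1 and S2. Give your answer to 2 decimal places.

By inclusion–exclusion:
Individual areas: |S1| = 12, |S2| = 6.
|S1∩S2|: x∈[6,7], y∈[2,5] → 1·3 = 3.
|S1 ∪ S2| = 18 − 3 = 15.00.

15.00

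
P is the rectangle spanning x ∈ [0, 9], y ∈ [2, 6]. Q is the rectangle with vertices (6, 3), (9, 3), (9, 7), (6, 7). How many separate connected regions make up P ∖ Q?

P ∖ Q is a single connected region.

1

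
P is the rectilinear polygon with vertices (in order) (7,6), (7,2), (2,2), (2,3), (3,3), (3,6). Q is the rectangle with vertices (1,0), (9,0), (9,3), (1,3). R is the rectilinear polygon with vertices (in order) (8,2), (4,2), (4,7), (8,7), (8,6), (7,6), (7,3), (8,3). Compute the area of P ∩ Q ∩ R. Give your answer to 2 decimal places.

3.00

The intersection is the polygon with vertices (4,2), (4,3), (7,3), (7,2).
By the shoelace formula its area is 3.00.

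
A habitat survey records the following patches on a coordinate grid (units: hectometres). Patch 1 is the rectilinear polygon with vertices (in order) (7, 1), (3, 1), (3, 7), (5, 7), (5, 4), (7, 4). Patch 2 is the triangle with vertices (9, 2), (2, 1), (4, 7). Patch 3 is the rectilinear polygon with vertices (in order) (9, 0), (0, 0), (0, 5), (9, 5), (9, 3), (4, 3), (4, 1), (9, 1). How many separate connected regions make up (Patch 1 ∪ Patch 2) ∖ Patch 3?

2

(Patch 1 ∪ Patch 2) ∖ Patch 3 splits into 2 disjoint pieces (area 4.5, area 7.7857).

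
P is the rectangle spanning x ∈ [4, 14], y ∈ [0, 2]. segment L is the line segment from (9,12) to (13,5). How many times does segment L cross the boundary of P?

The segment lies entirely outside P and never meets its boundary.

0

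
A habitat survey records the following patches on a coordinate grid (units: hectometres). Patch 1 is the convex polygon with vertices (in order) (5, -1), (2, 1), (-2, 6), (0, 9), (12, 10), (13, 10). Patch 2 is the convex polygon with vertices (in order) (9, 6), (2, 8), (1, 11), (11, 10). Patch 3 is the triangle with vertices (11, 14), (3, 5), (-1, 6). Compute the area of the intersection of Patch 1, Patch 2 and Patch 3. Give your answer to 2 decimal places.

6.24

The intersection is the polygon with vertices (2,8), (4,9.333), (7.08,9.59), (4.924,7.165).
By the shoelace formula its area is 6.24.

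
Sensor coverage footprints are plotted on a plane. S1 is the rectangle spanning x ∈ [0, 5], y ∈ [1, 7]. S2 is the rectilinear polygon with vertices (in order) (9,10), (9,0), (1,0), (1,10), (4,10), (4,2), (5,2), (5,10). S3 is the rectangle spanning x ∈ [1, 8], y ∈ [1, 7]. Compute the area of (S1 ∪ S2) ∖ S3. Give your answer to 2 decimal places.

41.00

|S1 ∪ S2| = 83.
|(S1 ∪ S2) ∩ S3| = 42.
|(S1 ∪ S2) ∖ S3| = 83 − 42 = 41.00.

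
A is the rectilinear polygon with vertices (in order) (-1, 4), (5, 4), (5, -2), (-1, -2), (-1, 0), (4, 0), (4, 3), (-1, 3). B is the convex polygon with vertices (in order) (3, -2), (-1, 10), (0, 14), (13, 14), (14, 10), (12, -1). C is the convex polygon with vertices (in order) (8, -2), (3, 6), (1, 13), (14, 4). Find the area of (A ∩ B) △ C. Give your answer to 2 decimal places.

85.88

|A ∩ B| = 11.2778.
|(A ∩ B) ∩ C| = 0.45.
|(A ∩ B) △ C| = 11.2778 + 75.5 − 0.9 = 85.88.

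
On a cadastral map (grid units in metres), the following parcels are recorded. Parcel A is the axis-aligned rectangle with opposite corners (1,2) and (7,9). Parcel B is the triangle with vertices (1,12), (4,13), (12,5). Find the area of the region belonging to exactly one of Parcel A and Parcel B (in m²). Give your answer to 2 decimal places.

|Parcel A| = 42, |Parcel B| = 16, |Parcel A∩Parcel B| = 0.526.
|Parcel A △ Parcel B| = |Parcel A| + |Parcel B| − 2·|Parcel A∩Parcel B| = 42 + 16 − 1.0519 = 56.95.

56.95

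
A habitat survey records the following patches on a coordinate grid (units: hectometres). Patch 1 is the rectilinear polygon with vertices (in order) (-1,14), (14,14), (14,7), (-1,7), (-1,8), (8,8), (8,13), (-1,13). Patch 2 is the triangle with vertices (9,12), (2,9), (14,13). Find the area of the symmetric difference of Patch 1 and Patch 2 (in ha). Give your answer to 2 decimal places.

|Patch 1| = 60, |Patch 2| = 4, |Patch 1∩Patch 2| = 2.2857.
|Patch 1 △ Patch 2| = |Patch 1| + |Patch 2| − 2·|Patch 1∩Patch 2| = 60 + 4 − 4.5714 = 59.43.

59.43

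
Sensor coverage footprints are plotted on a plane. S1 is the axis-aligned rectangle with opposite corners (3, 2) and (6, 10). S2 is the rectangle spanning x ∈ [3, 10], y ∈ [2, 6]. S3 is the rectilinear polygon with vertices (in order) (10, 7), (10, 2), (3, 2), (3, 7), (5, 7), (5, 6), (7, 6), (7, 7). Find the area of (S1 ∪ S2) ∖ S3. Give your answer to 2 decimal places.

10.00

|S1 ∪ S2| = 40.
|(S1 ∪ S2) ∩ S3| = 30.
|(S1 ∪ S2) ∖ S3| = 40 − 30 = 10.00.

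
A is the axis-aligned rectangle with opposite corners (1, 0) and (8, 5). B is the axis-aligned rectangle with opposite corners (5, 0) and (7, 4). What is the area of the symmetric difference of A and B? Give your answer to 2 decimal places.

27.00

|A∩B|: x∈[5,7], y∈[0,4] → 2·4 = 8.
|A △ B| = |A| + |B| − 2·|A∩B| = 35 + 8 − 16 = 27.00.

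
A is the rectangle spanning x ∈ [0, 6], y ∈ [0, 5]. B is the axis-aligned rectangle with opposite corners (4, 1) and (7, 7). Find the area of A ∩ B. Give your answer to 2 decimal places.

|A∩B|: x∈[4,6], y∈[1,5] → 2·4 = 8.

8.00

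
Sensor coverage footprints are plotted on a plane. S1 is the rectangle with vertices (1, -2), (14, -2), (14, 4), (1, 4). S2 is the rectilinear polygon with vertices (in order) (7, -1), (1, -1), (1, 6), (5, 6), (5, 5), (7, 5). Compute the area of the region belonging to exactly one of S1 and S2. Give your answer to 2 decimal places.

|S1| = 78, |S2| = 40, |S1∩S2| = 30.
|S1 △ S2| = |S1| + |S2| − 2·|S1∩S2| = 78 + 40 − 60 = 58.00.

58.00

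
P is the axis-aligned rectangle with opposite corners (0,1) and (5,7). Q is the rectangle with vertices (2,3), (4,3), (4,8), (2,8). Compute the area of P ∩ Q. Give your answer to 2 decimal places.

8.00

|P∩Q|: x∈[2,4], y∈[3,7] → 2·4 = 8.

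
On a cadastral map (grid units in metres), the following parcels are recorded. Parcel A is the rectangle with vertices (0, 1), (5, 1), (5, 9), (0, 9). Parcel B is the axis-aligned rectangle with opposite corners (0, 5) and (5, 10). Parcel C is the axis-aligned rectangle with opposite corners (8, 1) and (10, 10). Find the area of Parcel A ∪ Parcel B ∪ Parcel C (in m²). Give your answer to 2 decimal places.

By inclusion–exclusion:
Individual areas: |Parcel A| = 40, |Parcel B| = 25, |Parcel C| = 18.
|Parcel A∩Parcel B|: x∈[0,5], y∈[5,9] → 5·4 = 20.
|Parcel A∩Parcel C| = 0 (no overlap).
|Parcel B∩Parcel C| = 0 (no overlap).
|Parcel A∩Parcel B∩Parcel C| = 0.
|Parcel A ∪ Parcel B ∪ Parcel C| = 83 − 20 + 0 = 63.00.

63.00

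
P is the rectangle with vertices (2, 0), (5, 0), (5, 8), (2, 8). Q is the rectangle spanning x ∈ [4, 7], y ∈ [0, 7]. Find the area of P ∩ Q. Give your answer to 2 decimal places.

7.00

|P∩Q|: x∈[4,5], y∈[0,7] → 1·7 = 7.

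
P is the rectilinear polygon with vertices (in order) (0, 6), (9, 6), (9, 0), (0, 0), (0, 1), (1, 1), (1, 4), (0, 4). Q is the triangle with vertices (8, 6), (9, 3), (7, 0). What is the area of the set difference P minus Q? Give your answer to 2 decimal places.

46.50

|P| = 51, |P∩Q| = 4.5.
|P ∖ Q| = |P| − |P∩Q| = 51 − 4.5 = 46.50.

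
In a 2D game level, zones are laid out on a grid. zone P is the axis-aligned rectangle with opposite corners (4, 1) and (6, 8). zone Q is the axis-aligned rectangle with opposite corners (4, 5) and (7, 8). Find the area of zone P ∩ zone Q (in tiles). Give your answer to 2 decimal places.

|zone P∩zone Q|: x∈[4,6], y∈[5,8] → 2·3 = 6.

6.00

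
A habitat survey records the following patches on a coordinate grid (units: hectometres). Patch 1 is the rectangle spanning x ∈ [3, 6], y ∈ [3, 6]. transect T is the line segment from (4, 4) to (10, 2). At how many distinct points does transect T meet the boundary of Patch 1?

The segment meets the boundary at (6,3.333).

1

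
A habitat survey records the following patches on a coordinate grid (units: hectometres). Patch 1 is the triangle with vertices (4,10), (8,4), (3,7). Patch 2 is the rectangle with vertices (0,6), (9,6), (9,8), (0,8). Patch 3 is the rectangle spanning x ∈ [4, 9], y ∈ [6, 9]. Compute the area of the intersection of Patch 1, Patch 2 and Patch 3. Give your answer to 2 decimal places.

The intersection is the polygon with vertices (4.667,6), (4,6.4), (4,8), (5.333,8), (6.667,6).
By the shoelace formula its area is 3.87.

3.87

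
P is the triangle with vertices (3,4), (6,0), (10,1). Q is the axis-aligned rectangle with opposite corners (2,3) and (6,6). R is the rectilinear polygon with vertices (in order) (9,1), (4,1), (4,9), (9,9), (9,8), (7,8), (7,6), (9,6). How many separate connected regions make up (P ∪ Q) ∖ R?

(P ∪ Q) ∖ R splits into 2 disjoint pieces (area 2.5893, area 6.0417).

2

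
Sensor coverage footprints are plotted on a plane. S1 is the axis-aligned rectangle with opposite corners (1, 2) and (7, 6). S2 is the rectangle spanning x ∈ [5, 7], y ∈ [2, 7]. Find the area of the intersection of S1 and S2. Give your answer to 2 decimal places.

8.00

|S1∩S2|: x∈[5,7], y∈[2,6] → 2·4 = 8.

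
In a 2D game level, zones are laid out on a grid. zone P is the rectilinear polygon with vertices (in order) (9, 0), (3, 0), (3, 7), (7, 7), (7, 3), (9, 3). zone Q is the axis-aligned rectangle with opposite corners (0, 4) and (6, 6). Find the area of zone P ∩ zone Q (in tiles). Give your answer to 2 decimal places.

6.00

The intersection is the polygon with vertices (3,6), (6,6), (6,4), (3,4).
By the shoelace formula its area is 6.00.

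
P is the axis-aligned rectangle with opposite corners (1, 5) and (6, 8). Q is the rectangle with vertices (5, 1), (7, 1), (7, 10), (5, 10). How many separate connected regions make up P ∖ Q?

1

P ∖ Q is a single connected region.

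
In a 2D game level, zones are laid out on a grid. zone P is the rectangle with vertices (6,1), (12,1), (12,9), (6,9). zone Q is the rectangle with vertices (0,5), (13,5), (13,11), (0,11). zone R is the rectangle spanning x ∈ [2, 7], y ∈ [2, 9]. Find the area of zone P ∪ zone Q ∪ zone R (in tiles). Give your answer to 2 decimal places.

By inclusion–exclusion:
Individual areas: |zone P| = 48, |zone Q| = 78, |zone R| = 35.
|zone P∩zone Q|: x∈[6,12], y∈[5,9] → 6·4 = 24.
|zone P∩zone R|: x∈[6,7], y∈[2,9] → 1·7 = 7.
|zone Q∩zone R|: x∈[2,7], y∈[5,9] → 5·4 = 20.
|zone P∩zone Q∩zone R| = 4.
|zone P ∪ zone Q ∪ zone R| = 161 − 51 + 4 = 114.00.

114.00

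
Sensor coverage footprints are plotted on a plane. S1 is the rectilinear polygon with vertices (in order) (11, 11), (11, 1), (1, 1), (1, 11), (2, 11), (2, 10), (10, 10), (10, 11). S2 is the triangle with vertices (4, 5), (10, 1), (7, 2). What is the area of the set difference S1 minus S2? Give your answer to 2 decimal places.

|S1| = 92, |S1∩S2| = 3.
|S1 ∖ S2| = |S1| − |S1∩S2| = 92 − 3 = 89.00.

89.00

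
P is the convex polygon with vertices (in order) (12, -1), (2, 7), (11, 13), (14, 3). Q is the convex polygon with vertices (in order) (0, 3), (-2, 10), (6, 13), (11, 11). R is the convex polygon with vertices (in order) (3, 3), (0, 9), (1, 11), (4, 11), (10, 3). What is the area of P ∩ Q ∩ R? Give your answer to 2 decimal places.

7.36

The intersection is the polygon with vertices (5.333,9.222), (6.471,7.706), (3.667,5.667), (2,7).
By the shoelace formula its area is 7.36.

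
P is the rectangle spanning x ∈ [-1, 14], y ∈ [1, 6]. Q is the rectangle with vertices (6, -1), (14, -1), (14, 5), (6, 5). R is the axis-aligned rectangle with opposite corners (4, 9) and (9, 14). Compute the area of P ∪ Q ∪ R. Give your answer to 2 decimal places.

116.00

By inclusion–exclusion:
Individual areas: |P| = 75, |Q| = 48, |R| = 25.
|P∩Q|: x∈[6,14], y∈[1,5] → 8·4 = 32.
|P∩R| = 0 (no overlap).
|Q∩R| = 0 (no overlap).
|P∩Q∩R| = 0.
|P ∪ Q ∪ R| = 148 − 32 + 0 = 116.00.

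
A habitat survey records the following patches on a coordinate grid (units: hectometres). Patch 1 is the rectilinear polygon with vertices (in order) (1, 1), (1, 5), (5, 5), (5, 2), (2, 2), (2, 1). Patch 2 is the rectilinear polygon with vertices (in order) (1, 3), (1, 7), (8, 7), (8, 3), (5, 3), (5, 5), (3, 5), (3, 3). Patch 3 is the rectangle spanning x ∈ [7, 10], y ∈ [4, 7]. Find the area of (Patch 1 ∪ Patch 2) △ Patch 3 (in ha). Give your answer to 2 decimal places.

36.00

|Patch 1 ∪ Patch 2| = 33.
|(Patch 1 ∪ Patch 2) ∩ Patch 3| = 3.
|(Patch 1 ∪ Patch 2) △ Patch 3| = 33 + 9 − 6 = 36.00.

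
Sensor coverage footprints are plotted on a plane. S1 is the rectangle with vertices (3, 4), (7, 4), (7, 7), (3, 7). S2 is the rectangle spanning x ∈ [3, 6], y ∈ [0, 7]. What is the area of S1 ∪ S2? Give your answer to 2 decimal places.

By inclusion–exclusion:
Individual areas: |S1| = 12, |S2| = 21.
|S1∩S2|: x∈[3,6], y∈[4,7] → 3·3 = 9.
|S1 ∪ S2| = 33 − 9 = 24.00.

24.00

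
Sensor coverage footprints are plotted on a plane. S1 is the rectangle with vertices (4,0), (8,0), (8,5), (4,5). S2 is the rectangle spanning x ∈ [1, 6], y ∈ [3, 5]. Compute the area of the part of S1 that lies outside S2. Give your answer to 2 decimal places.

16.00

|S1∩S2|: x∈[4,6], y∈[3,5] → 2·2 = 4.
|S1| = 20.
|S1 ∖ S2| = |S1| − |S1∩S2| = 20 − 4 = 16.00.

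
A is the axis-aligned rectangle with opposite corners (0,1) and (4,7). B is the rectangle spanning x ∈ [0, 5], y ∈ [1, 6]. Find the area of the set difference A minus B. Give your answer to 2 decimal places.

4.00

|A∩B|: x∈[0,4], y∈[1,6] → 4·5 = 20.
|A| = 24.
|A ∖ B| = |A| − |A∩B| = 24 − 20 = 4.00.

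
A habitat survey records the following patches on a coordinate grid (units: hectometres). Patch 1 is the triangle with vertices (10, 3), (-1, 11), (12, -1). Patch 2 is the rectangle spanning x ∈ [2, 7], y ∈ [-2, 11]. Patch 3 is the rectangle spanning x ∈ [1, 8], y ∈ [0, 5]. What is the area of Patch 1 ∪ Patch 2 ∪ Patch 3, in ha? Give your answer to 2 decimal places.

By inclusion–exclusion:
Individual areas: |Patch 1| = 14, |Patch 2| = 65, |Patch 3| = 35.
|Patch 1∩Patch 2| = 5.3846.
|Patch 1∩Patch 3| = 2.6801.
|Patch 2∩Patch 3|: x∈[2,7], y∈[0,5] → 5·5 = 25.
|Patch 1∩Patch 2∩Patch 3| = 1.0385.
|Patch 1 ∪ Patch 2 ∪ Patch 3| = 114 − 33.0647 + 1.0385 = 81.97.

81.97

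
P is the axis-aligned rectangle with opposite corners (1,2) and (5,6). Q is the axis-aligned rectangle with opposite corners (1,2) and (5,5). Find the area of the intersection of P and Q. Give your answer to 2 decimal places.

12.00

|P∩Q|: x∈[1,5], y∈[2,5] → 4·3 = 12.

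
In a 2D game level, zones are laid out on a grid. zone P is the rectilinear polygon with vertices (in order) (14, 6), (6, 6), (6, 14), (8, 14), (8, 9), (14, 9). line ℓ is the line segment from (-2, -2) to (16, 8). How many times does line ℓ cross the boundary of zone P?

2

The segment meets the boundary at (14,6.889), (12.4,6).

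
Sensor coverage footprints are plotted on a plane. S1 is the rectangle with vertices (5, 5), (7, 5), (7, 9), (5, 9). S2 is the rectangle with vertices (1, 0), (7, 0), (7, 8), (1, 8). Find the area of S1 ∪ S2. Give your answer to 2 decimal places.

50.00

By inclusion–exclusion:
Individual areas: |S1| = 8, |S2| = 48.
|S1∩S2|: x∈[5,7], y∈[5,8] → 2·3 = 6.
|S1 ∪ S2| = 56 − 6 = 50.00.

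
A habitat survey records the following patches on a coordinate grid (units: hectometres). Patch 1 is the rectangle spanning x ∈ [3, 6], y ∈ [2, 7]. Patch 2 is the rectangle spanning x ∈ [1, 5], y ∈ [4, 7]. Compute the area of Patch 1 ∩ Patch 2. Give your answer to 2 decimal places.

|Patch 1∩Patch 2|: x∈[3,5], y∈[4,7] → 2·3 = 6.

6.00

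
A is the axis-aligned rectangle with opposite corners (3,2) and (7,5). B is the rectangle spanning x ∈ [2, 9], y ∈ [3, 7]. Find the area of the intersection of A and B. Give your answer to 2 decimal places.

8.00

|A∩B|: x∈[3,7], y∈[3,5] → 4·2 = 8.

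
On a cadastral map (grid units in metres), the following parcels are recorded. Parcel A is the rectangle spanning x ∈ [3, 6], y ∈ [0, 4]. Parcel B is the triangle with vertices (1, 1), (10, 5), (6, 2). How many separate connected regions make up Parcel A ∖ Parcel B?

2

Parcel A ∖ Parcel B splits into 2 disjoint pieces (area 5.1, area 4.3333).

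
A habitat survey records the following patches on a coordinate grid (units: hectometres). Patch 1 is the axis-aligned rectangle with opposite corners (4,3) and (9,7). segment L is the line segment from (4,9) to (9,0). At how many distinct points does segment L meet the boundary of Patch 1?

The segment meets the boundary at (7.333,3), (5.111,7).

2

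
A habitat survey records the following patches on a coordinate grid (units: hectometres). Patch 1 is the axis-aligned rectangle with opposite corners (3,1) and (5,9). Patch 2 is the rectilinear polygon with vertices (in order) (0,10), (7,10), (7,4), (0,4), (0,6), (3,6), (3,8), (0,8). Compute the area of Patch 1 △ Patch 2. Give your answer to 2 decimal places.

32.00

|Patch 1| = 16, |Patch 2| = 36, |Patch 1∩Patch 2| = 10.
|Patch 1 △ Patch 2| = |Patch 1| + |Patch 2| − 2·|Patch 1∩Patch 2| = 16 + 36 − 20 = 32.00.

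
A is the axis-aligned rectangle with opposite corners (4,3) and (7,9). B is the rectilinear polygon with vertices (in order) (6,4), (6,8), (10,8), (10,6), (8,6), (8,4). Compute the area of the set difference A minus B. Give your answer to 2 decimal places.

14.00

|A| = 18, |A∩B| = 4.
|A ∖ B| = |A| − |A∩B| = 18 − 4 = 14.00.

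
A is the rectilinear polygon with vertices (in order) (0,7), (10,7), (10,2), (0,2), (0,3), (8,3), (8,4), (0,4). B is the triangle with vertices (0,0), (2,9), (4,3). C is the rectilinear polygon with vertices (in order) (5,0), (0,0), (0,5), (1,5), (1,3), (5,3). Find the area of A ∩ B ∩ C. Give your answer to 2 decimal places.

2.81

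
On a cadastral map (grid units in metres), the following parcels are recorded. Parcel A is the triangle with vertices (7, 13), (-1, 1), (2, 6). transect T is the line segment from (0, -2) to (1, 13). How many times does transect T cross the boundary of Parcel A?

2

The segment meets the boundary at (0.35,3.25), (0.333,3).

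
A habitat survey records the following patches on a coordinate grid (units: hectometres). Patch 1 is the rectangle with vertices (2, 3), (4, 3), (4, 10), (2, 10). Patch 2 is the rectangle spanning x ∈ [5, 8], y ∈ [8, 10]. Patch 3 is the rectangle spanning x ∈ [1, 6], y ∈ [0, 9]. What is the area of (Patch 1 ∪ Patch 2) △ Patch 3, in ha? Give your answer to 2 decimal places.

|Patch 1 ∪ Patch 2| = 20.
|(Patch 1 ∪ Patch 2) ∩ Patch 3| = 13.
|(Patch 1 ∪ Patch 2) △ Patch 3| = 20 + 45 − 26 = 39.00.

39.00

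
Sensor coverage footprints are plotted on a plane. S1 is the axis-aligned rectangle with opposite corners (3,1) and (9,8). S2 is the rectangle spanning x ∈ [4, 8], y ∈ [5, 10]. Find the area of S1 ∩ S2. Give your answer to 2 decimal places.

12.00

|S1∩S2|: x∈[4,8], y∈[5,8] → 4·3 = 12.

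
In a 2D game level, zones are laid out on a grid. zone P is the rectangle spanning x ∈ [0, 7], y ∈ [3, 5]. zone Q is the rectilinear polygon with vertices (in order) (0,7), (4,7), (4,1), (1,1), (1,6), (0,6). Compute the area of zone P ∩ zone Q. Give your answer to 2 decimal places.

The intersection is the polygon with vertices (4,5), (4,3), (1,3), (1,5).
By the shoelace formula its area is 6.00.

6.00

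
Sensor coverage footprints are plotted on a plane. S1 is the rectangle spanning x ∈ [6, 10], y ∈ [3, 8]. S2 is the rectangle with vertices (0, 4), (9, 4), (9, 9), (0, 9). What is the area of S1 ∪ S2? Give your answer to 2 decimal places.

By inclusion–exclusion:
Individual areas: |S1| = 20, |S2| = 45.
|S1∩S2|: x∈[6,9], y∈[4,8] → 3·4 = 12.
|S1 ∪ S2| = 65 − 12 = 53.00.

53.00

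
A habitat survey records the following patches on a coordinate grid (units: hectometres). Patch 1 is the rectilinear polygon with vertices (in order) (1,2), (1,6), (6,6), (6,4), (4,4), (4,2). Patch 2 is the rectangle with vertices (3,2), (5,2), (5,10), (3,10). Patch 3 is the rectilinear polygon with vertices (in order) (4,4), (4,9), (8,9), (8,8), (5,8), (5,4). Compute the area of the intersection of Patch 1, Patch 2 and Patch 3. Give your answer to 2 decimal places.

The intersection is the polygon with vertices (5,4), (4,4), (4,6), (5,6).
By the shoelace formula its area is 2.00.

2.00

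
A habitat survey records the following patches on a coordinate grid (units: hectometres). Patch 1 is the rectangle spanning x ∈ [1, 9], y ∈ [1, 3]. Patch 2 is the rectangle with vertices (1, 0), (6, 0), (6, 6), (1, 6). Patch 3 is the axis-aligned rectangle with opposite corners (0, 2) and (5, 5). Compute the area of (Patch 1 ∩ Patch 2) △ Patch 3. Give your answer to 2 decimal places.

|Patch 1 ∩ Patch 2| = 10.
|(Patch 1 ∩ Patch 2) ∩ Patch 3| = 4.
|(Patch 1 ∩ Patch 2) △ Patch 3| = 10 + 15 − 8 = 17.00.

17.00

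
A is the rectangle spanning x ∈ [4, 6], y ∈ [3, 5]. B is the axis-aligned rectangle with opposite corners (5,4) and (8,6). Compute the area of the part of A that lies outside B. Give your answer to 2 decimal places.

|A∩B|: x∈[5,6], y∈[4,5] → 1·1 = 1.
|A| = 4.
|A ∖ B| = |A| − |A∩B| = 4 − 1 = 3.00.

3.00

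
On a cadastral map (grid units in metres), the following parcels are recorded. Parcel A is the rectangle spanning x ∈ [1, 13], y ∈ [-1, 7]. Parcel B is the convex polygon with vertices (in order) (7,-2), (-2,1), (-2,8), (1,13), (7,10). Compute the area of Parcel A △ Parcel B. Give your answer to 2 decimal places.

|Parcel A| = 96, |Parcel B| = 105, |Parcel A∩Parcel B| = 46.5.
|Parcel A △ Parcel B| = |Parcel A| + |Parcel B| − 2·|Parcel A∩Parcel B| = 96 + 105 − 93 = 108.00.

108.00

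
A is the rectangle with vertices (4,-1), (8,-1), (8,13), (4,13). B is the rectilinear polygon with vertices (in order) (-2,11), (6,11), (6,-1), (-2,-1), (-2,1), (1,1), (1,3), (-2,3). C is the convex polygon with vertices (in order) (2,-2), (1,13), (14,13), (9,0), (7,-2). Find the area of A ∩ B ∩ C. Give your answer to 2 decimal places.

The intersection is the polygon with vertices (6,11), (6,-1), (4,-1), (4,11).
By the shoelace formula its area is 24.00.

24.00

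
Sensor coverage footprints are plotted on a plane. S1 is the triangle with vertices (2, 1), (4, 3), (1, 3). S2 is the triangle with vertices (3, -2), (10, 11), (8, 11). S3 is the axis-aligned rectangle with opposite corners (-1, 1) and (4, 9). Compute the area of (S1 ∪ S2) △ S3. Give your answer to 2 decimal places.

|S1 ∪ S2| = 16.
|(S1 ∪ S2) ∩ S3| = 3.
|(S1 ∪ S2) △ S3| = 16 + 40 − 6 = 50.00.

50.00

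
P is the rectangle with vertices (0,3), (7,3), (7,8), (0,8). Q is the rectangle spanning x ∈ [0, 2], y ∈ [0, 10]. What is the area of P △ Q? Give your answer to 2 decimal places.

35.00

|P∩Q|: x∈[0,2], y∈[3,8] → 2·5 = 10.
|P △ Q| = |P| + |Q| − 2·|P∩Q| = 35 + 20 − 20 = 35.00.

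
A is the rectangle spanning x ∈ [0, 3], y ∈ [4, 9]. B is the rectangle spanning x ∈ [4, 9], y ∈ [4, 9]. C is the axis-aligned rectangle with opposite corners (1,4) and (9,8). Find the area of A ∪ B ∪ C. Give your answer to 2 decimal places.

44.00

By inclusion–exclusion:
Individual areas: |A| = 15, |B| = 25, |C| = 32.
|A∩B| = 0 (no overlap).
|A∩C|: x∈[1,3], y∈[4,8] → 2·4 = 8.
|B∩C|: x∈[4,9], y∈[4,8] → 5·4 = 20.
|A∩B∩C| = 0.
|A ∪ B ∪ C| = 72 − 28 + 0 = 44.00.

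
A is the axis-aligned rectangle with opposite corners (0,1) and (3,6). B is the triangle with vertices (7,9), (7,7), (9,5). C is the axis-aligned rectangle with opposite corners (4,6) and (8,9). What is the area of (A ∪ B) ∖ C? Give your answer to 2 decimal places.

|A ∪ B| = 17.
|(A ∪ B) ∩ C| = 1.5.
|(A ∪ B) ∖ C| = 17 − 1.5 = 15.50.

15.50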